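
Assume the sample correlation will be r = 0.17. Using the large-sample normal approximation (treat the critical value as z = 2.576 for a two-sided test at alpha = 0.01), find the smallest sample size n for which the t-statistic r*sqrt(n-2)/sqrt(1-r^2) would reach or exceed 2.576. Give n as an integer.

225

Need r·√(n−2)/√(1−r²) ≥ 2.576
√(n−2) ≥ 2.576·√(1−0.0289) / 0.17 = 2.576·0.985444 / 0.17 = 14.9324
n−2 ≥ 222.9766  ⇒  n ≥ 224.9766
Smallest integer n = 225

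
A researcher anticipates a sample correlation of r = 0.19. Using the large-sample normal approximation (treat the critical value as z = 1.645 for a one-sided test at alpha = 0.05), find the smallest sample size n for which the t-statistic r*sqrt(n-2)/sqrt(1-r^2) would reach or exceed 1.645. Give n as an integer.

75

Need r·√(n−2)/√(1−r²) ≥ 1.645
√(n−2) ≥ 1.645·√(1−0.0361) / 0.19 = 1.645·0.981784 / 0.19 = 8.5002
n−2 ≥ 72.2534  ⇒  n ≥ 74.2534
Smallest integer n = 75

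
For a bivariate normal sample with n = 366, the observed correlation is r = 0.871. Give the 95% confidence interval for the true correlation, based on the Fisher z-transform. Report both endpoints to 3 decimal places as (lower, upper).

(0.844, 0.894)

Fisher z: z_r = atanh(r) = ½·ln((1+0.871)/(1−0.871)) = 1.337208
SE(z) = 1/√(n−3) = 1/√363 = 0.052486
95% ⇒ z* = 1.960; margin = 1.960·0.052486 = 0.102873
CI on z-scale: (1.234335, 1.440081)
Back-transform: tanh(1.234335) = 0.843832, tanh(1.440081) = 0.893714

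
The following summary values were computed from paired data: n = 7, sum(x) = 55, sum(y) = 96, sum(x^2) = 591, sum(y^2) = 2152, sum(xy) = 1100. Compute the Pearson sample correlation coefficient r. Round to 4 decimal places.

Numerator: nΣxy − (Σx)(Σy) = 7·1100 − (55)(96) = 2420
Denominator: √[(nΣx²−(Σx)²)(nΣy²−(Σy)²)]
  nΣx²−(Σx)² = 7·591 − 3025 = 1112;  nΣy²−(Σy)² = 7·2152 − 9216 = 5848
  √(1112·5848) = √6502976 = 2550.0933
r = 2420 / 2550.0933 = 0.9490

0.9490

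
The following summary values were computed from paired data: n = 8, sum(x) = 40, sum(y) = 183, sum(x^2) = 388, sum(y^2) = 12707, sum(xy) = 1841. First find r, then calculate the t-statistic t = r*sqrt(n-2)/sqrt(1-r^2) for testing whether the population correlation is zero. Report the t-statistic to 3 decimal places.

2.629

Numerator: nΣxy − (Σx)(Σy) = 8·1841 − (40)(183) = 7408
Denominator: √[(nΣx²−(Σx)²)(nΣy²−(Σy)²)]
  nΣx²−(Σx)² = 8·388 − 1600 = 1504;  nΣy²−(Σy)² = 8·12707 − 33489 = 68167
  √(1504·68167) = √102523168 = 10125.3725
r = 7408 / 10125.3725 = 0.7316
t = r·√(n−2)/√(1−r²) = 0.7316·√6 / √(1−0.535239) = 1.792047 / 0.681734 = 2.629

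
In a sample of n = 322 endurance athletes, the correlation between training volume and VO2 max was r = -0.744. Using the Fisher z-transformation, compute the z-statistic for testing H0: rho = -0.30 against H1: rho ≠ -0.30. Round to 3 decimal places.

-11.607

z_r = atanh(-0.744) = -0.959380,  z_0 = atanh(-0.30) = -0.309520
SE = 1/√(n−3) = 1/√319 = 0.055989
z = (z_r − z_0)/SE = (-0.959380 − (-0.309520)) / 0.055989 = -0.649860 / 0.055989 = -11.607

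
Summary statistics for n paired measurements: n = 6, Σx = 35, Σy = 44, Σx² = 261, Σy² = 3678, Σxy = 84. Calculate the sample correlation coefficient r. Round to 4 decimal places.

-0.3954

Numerator: nΣxy − (Σx)(Σy) = 6·84 − (35)(44) = -1036
Denominator: √[(nΣx²−(Σx)²)(nΣy²−(Σy)²)]
  nΣx²−(Σx)² = 6·261 − 1225 = 341;  nΣy²−(Σy)² = 6·3678 − 1936 = 20132
  √(341·20132) = √6865012 = 2620.1168
r = -1036 / 2620.1168 = -0.3954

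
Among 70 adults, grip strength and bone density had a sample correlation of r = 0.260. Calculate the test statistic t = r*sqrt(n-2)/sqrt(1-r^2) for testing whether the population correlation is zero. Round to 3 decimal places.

2.220

1 − r² = 1 − 0.067600 = 0.932400;  √(1−r²) = 0.965609
√(n−2) = √68 = 8.246211
t = r·√(n−2)/√(1−r²) = 0.260 · 8.246211 / 0.965609 = 2.220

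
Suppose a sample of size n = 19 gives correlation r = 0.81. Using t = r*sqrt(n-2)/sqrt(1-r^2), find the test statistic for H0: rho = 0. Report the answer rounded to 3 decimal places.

5.695

t = r·√(n−2) / √(1−r²) with r = 0.81, n = 19
  = 0.81·√17 / √(1 − 0.6561)
  = 0.81·4.123106 / 0.586430
  = 3.339716 / 0.586430 = 5.695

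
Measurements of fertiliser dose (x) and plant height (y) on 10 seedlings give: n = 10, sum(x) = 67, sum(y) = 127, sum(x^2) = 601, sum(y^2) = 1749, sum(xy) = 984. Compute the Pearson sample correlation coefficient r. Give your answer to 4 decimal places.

0.9251

S_xy = nΣxy − ΣxΣy = 10·984 − 67·127 = 9840 − 8509 = 1331
S_xx = nΣx² − (Σx)² = 10·601 − 67² = 6010 − 4489 = 1521
S_yy = nΣy² − (Σy)² = 10·1749 − 127² = 17490 − 16129 = 1361
r = S_xy / √(S_xx·S_yy) = 1331 / √(1521·1361) = 1331 / √2070081 = 1331 / 1438.7776 = 0.9251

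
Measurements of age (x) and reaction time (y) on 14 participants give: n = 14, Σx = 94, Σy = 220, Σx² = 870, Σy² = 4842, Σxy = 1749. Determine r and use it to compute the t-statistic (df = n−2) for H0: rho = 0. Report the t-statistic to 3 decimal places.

Numerator: nΣxy − (Σx)(Σy) = 14·1749 − (94)(220) = 3806
Denominator: √[(nΣx²−(Σx)²)(nΣy²−(Σy)²)]
  nΣx²−(Σx)² = 14·870 − 8836 = 3344;  nΣy²−(Σy)² = 14·4842 − 48400 = 19388
  √(3344·19388) = √64833472 = 8051.9235
r = 3806 / 8051.9235 = 0.4727
t = r·√(n−2)/√(1−r²) = 0.4727·√12 / √(1−0.223445) = 1.637481 / 0.881224 = 1.858

1.858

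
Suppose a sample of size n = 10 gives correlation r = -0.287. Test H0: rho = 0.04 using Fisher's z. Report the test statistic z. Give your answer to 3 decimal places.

z_r = atanh(-0.287) = -0.295294,  z_0 = atanh(0.04) = 0.040021
SE = 1/√(n−3) = 1/√7 = 0.377964
z = (z_r − z_0)/SE = (-0.295294 − 0.040021) / 0.377964 = -0.335315 / 0.377964 = -0.887

-0.887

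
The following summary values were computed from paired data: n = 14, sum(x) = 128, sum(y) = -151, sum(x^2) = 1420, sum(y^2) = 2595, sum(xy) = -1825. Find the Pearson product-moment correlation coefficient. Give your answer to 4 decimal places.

-0.9047

S_xy = nΣxy − ΣxΣy = 14·(-1825) − 128·(-151) = -25550 − (-19328) = -6222
S_xx = nΣx² − (Σx)² = 14·1420 − 128² = 19880 − 16384 = 3496
S_yy = nΣy² − (Σy)² = 14·2595 − (-151)² = 36330 − 22801 = 13529
r = S_xy / √(S_xx·S_yy) = -6222 / √(3496·13529) = -6222 / √47297384 = -6222 / 6877.3094 = -0.9047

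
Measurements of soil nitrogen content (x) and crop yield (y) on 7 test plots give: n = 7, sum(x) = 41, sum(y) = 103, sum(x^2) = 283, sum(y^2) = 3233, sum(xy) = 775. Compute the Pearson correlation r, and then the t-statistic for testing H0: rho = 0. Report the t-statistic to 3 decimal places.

1.828

S_xy = nΣxy − ΣxΣy = 7·775 − 41·103 = 5425 − 4223 = 1202
S_xx = nΣx² − (Σx)² = 7·283 − 41² = 1981 − 1681 = 300
S_yy = nΣy² − (Σy)² = 7·3233 − 103² = 22631 − 10609 = 12022
r = S_xy / √(S_xx·S_yy) = 1202 / √(300·12022) = 1202 / √3606600 = 1202 / 1899.1051 = 0.6329
t = r·√(n−2)/√(1−r²) = 0.6329·√5 / √(1−0.400562) = 1.415207 / 0.774234 = 1.828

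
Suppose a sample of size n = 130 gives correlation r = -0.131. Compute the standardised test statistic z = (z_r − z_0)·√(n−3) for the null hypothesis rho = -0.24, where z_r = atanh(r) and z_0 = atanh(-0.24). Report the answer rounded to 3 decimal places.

1.274

Fisher z: atanh(-0.131) = -0.131757, atanh(-0.24) = -0.244774
z = (z_r − z_0)·√(n−3) = (-0.131757 − (-0.244774))·√127 = 0.113017 · 11.269428 = 1.274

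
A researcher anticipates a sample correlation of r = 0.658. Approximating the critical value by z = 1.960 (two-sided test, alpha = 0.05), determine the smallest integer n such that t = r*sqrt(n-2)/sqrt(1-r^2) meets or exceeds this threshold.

r√(n−2)/√(1−r²) ≥ 1.960  ⇔  n−2 ≥ (1.960)²·(1−r²)/r²
(1−r²)/r² = (1−0.432964)/0.432964 = 1.3097
n ≥ 2 + 3.8416·1.3097 = 2 + 5.0313 = 7.0313
⌈7.0313⌉ = 8

8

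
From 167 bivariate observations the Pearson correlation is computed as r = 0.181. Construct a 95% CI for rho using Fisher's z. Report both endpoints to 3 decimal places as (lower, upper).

(0.030, 0.324)

Fisher z: z_r = atanh(r) = ½·ln((1+0.181)/(1−0.181)) = 0.183016
SE(z) = 1/√(n−3) = 1/√164 = 0.078087
95% ⇒ z* = 1.960; margin = 1.960·0.078087 = 0.153051
CI on z-scale: (0.029965, 0.336067)
Back-transform: tanh(0.029965) = 0.029956, tanh(0.336067) = 0.323962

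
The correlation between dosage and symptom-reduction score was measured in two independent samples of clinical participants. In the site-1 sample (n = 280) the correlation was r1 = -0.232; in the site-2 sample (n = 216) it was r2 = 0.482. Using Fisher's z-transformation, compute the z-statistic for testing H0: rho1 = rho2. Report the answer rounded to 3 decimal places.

-8.360

z1 = atanh(-0.232) = -0.236302,  z2 = atanh(0.482) = 0.525586
SE = √(1/(n1−3) + 1/(n2−3)) = √(1/277 + 1/213) = √(0.0036101 + 0.0046948) = √0.0083049 = 0.091131
z = (z1 − z2)/SE = (-0.236302 − 0.525586) / 0.091131 = -0.761888 / 0.091131 = -8.360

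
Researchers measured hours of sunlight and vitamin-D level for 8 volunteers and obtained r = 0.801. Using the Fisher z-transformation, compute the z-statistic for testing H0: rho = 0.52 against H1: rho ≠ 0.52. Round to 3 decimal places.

z_r = atanh(0.801) = 1.101396,  z_0 = atanh(0.52) = 0.576340
SE = 1/√(n−3) = 1/√5 = 0.447214
z = (z_r − z_0)/SE = (1.101396 − 0.576340) / 0.447214 = 0.525056 / 0.447214 = 1.174

1.174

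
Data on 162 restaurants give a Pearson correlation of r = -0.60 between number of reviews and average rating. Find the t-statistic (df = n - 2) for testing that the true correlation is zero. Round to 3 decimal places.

-9.487

1 − r² = 1 − 0.3600 = 0.6400;  √(1−r²) = 0.800000
√(n−2) = √160 = 12.649111
t = r·√(n−2)/√(1−r²) = -0.60 · 12.649111 / 0.800000 = -9.487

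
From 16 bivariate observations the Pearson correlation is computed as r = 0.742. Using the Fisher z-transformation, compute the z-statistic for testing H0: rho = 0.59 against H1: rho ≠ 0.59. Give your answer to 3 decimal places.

1.000

z_r = atanh(0.742) = 0.954915,  z_0 = atanh(0.59) = 0.677666
SE = 1/√(n−3) = 1/√13 = 0.277350
z = (z_r − z_0)/SE = (0.954915 − 0.677666) / 0.277350 = 0.277249 / 0.277350 = 1.000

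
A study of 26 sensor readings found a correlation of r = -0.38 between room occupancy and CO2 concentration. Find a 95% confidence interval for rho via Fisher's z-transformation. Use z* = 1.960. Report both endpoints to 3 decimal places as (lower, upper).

(-0.669, 0.009)

Fisher z: z_r = atanh(r) = ½·ln((1+(-0.38))/(1−(-0.38))) = -0.400060
SE(z) = 1/√(n−3) = 1/√23 = 0.208514
95% ⇒ z* = 1.960; margin = 1.960·0.208514 = 0.408687
CI on z-scale: (-0.808747, 0.008627)
Back-transform: tanh(-0.808747) = -0.668898, tanh(0.008627) = 0.008627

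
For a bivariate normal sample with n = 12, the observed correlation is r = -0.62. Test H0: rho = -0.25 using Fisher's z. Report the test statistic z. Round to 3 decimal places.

Fisher z: atanh(-0.62) = -0.725005, atanh(-0.25) = -0.255413
z = (z_r − z_0)·√(n−3) = (-0.725005 − (-0.255413))·√9 = -0.469592 · 3.000000 = -1.409

-1.409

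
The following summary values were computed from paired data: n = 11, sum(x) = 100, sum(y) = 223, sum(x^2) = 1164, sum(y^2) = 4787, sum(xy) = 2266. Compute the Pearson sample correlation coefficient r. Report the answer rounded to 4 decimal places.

S_xy = nΣxy − ΣxΣy = 11·2266 − 100·223 = 24926 − 22300 = 2626
S_xx = nΣx² − (Σx)² = 11·1164 − 100² = 12804 − 10000 = 2804
S_yy = nΣy² − (Σy)² = 11·4787 − 223² = 52657 − 49729 = 2928
r = S_xy / √(S_xx·S_yy) = 2626 / √(2804·2928) = 2626 / √8210112 = 2626 / 2865.3293 = 0.9165

0.9165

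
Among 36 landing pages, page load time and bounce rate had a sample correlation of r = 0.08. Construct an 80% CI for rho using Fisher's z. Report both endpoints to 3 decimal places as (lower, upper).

(-0.142, 0.294)

z_r = atanh(0.08) = 0.080171;  SE = 1/√(n−3) = 1/√33 = 0.174078
z-limits: 0.080171 ± 1.282·0.174078 = 0.080171 ± 0.223168 = [-0.142997, 0.303339]
ρ-limits: (tanh -0.142997, tanh 0.303339) = (-0.142, 0.294)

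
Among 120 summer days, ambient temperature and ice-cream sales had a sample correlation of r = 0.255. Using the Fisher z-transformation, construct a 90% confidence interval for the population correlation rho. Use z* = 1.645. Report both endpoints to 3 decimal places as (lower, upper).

(0.108, 0.391)

Fisher z: z_r = atanh(r) = ½·ln((1+0.255)/(1−0.255)) = 0.260753
SE(z) = 1/√(n−3) = 1/√117 = 0.092450
90% ⇒ z* = 1.645; margin = 1.645·0.092450 = 0.152080
CI on z-scale: (0.108673, 0.412833)
Back-transform: tanh(0.108673) = 0.108247, tanh(0.412833) = 0.390875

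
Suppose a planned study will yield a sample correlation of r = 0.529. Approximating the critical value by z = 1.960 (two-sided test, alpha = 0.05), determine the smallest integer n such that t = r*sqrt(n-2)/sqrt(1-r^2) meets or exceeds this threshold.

Need r·√(n−2)/√(1−r²) ≥ 1.960
√(n−2) ≥ 1.960·√(1−0.279841) / 0.529 = 1.960·0.848622 / 0.529 = 3.1442
n−2 ≥ 9.8860  ⇒  n ≥ 11.8860
Smallest integer n = 12

12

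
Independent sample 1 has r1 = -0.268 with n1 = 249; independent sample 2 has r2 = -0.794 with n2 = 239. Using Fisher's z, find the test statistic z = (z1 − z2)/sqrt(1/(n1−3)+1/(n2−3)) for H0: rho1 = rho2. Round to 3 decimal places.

z1 = atanh(-0.268) = -0.274708,  z2 = atanh(-0.794) = -1.082163
SE = √(1/(n1−3) + 1/(n2−3)) = √(1/246 + 1/236) = √(0.0040650 + 0.0042373) = √0.0083023 = 0.091117
z = (z1 − z2)/SE = (-0.274708 − (-1.082163)) / 0.091117 = 0.807455 / 0.091117 = 8.862

8.862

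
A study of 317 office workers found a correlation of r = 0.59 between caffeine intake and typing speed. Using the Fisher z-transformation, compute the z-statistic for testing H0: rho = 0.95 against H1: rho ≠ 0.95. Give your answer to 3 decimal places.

-20.451

Fisher z: atanh(0.59) = 0.677666, atanh(0.95) = 1.831781
z = (z_r − z_0)·√(n−3) = (0.677666 − 1.831781)·√314 = -1.154115 · 17.720045 = -20.451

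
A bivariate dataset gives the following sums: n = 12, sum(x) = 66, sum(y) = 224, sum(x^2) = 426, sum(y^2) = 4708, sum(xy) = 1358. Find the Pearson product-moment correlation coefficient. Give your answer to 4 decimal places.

S_xy = nΣxy − ΣxΣy = 12·1358 − 66·224 = 16296 − 14784 = 1512
S_xx = nΣx² − (Σx)² = 12·426 − 66² = 5112 − 4356 = 756
S_yy = nΣy² − (Σy)² = 12·4708 − 224² = 56496 − 50176 = 6320
r = S_xy / √(S_xx·S_yy) = 1512 / √(756·6320) = 1512 / √4777920 = 1512 / 2185.8454 = 0.6917

0.6917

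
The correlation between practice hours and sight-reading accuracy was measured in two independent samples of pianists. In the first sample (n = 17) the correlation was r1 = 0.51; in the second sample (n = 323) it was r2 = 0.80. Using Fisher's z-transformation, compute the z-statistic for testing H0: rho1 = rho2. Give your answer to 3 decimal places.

-1.963

Fisher z-transforms: z1 = atanh(0.51) = 0.562730, z2 = atanh(0.80) = 1.098612; difference d = -0.535882
Var(d) = 1/14 + 1/320 = 0.0714286 + 0.0031250 = 0.0745536
z = d/√Var(d) = -0.535882 / √0.0745536 = -0.535882 / 0.273045 = -1.963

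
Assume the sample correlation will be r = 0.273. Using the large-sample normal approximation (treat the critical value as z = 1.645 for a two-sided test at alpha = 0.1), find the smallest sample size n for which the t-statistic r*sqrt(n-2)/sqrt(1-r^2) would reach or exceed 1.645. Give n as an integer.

r√(n−2)/√(1−r²) ≥ 1.645  ⇔  n−2 ≥ (1.645)²·(1−r²)/r²
(1−r²)/r² = (1−0.074529)/0.074529 = 12.4176
n ≥ 2 + 2.706025·12.4176 = 2 + 33.6023 = 35.6023
⌈35.6023⌉ = 36

36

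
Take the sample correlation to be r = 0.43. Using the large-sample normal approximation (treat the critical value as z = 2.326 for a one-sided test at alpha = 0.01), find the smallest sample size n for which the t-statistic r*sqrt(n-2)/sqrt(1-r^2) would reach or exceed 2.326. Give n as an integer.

Need r·√(n−2)/√(1−r²) ≥ 2.326
√(n−2) ≥ 2.326·√(1−0.1849) / 0.43 = 2.326·0.902829 / 0.43 = 4.8837
n−2 ≥ 23.8505  ⇒  n ≥ 25.8505
Smallest integer n = 26

26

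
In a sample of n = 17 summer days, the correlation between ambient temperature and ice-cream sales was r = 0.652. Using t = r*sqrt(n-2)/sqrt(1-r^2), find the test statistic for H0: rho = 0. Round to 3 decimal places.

3.330

1 − r² = 1 − 0.425104 = 0.574896;  √(1−r²) = 0.758219
√(n−2) = √15 = 3.872983
t = r·√(n−2)/√(1−r²) = 0.652 · 3.872983 / 0.758219 = 3.330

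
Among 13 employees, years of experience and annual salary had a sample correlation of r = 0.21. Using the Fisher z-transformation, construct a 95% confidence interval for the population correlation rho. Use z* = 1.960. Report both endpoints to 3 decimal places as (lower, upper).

(-0.386, 0.682)

z_r = atanh(0.21) = 0.213171;  SE = 1/√(n−3) = 1/√10 = 0.316228
z-limits: 0.213171 ± 1.960·0.316228 = 0.213171 ± 0.619807 = [-0.406636, 0.832978]
ρ-limits: (tanh -0.406636, tanh 0.832978) = (-0.386, 0.682)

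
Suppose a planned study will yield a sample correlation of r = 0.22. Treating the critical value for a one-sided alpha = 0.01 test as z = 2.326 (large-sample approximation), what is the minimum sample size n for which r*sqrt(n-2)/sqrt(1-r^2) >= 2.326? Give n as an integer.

109

r√(n−2)/√(1−r²) ≥ 2.326  ⇔  n−2 ≥ (2.326)²·(1−r²)/r²
(1−r²)/r² = (1−0.0484)/0.0484 = 19.6612
n ≥ 2 + 5.410276·19.6612 = 2 + 106.3725 = 108.3725
⌈108.3725⌉ = 109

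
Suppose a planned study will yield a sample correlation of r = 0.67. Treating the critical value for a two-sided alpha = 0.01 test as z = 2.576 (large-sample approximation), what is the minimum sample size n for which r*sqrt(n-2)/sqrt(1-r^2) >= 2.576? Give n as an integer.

Need r·√(n−2)/√(1−r²) ≥ 2.576
√(n−2) ≥ 2.576·√(1−0.4489) / 0.67 = 2.576·0.742361 / 0.67 = 2.8542
n−2 ≥ 8.1465  ⇒  n ≥ 10.1465
Smallest integer n = 11

11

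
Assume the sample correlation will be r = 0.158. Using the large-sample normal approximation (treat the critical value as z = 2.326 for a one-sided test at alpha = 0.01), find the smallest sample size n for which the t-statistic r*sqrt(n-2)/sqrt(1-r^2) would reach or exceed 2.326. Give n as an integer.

214

Need r·√(n−2)/√(1−r²) ≥ 2.326
√(n−2) ≥ 2.326·√(1−0.024964) / 0.158 = 2.326·0.987439 / 0.158 = 14.5366
n−2 ≥ 211.3127  ⇒  n ≥ 213.3127
Smallest integer n = 214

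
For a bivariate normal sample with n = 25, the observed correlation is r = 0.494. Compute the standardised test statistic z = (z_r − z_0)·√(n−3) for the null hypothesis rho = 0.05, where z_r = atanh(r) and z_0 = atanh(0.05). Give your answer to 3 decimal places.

2.304

Fisher z: atanh(0.494) = 0.541338, atanh(0.05) = 0.050042
z = (z_r − z_0)·√(n−3) = (0.541338 − 0.050042)·√22 = 0.491296 · 4.690416 = 2.304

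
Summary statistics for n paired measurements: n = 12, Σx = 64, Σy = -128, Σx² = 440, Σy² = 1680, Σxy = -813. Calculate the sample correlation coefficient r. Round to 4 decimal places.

-0.7397

Numerator: nΣxy − (Σx)(Σy) = 12·(-813) − (64)(-128) = -1564
Denominator: √[(nΣx²−(Σx)²)(nΣy²−(Σy)²)]
  nΣx²−(Σx)² = 12·440 − 4096 = 1184;  nΣy²−(Σy)² = 12·1680 − 16384 = 3776
  √(1184·3776) = √4470784 = 2114.4229
r = -1564 / 2114.4229 = -0.7397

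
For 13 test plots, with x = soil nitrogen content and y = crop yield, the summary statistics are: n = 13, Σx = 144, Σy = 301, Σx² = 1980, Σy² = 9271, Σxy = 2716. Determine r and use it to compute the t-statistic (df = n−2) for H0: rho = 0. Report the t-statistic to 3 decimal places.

-2.888

Numerator: nΣxy − (Σx)(Σy) = 13·2716 − (144)(301) = -8036
Denominator: √[(nΣx²−(Σx)²)(nΣy²−(Σy)²)]
  nΣx²−(Σx)² = 13·1980 − 20736 = 5004;  nΣy²−(Σy)² = 13·9271 − 90601 = 29922
  √(5004·29922) = √149729688 = 12236.4083
r = -8036 / 12236.4083 = -0.6567
t = r·√(n−2)/√(1−r²) = -0.6567·√11 / √(1−0.431255) = -2.178027 / 0.754152 = -2.888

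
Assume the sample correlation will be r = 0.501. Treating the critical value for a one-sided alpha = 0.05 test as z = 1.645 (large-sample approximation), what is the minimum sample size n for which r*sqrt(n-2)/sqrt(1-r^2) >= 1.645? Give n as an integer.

11

Need r·√(n−2)/√(1−r²) ≥ 1.645
√(n−2) ≥ 1.645·√(1−0.251001) / 0.501 = 1.645·0.865447 / 0.501 = 2.8416
n−2 ≥ 8.0747  ⇒  n ≥ 10.0747
Smallest integer n = 11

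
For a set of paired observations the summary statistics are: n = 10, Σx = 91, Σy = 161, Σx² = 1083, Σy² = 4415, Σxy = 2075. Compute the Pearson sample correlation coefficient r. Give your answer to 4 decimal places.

0.8947

Numerator: nΣxy − (Σx)(Σy) = 10·2075 − (91)(161) = 6099
Denominator: √[(nΣx²−(Σx)²)(nΣy²−(Σy)²)]
  nΣx²−(Σx)² = 10·1083 − 8281 = 2549;  nΣy²−(Σy)² = 10·4415 − 25921 = 18229
  √(2549·18229) = √46465721 = 6816.5769
r = 6099 / 6816.5769 = 0.8947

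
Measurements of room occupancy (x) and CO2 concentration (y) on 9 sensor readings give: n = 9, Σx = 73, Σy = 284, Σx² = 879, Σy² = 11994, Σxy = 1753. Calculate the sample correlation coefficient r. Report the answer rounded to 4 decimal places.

Numerator: nΣxy − (Σx)(Σy) = 9·1753 − (73)(284) = -4955
Denominator: √[(nΣx²−(Σx)²)(nΣy²−(Σy)²)]
  nΣx²−(Σx)² = 9·879 − 5329 = 2582;  nΣy²−(Σy)² = 9·11994 − 80656 = 27290
  √(2582·27290) = √70462780 = 8394.2111
r = -4955 / 8394.2111 = -0.5903

-0.5903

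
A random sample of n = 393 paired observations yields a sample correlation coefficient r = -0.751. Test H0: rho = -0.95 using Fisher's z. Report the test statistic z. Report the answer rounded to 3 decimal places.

16.915

Fisher z: atanh(-0.751) = -0.975245, atanh(-0.95) = -1.831781
z = (z_r − z_0)·√(n−3) = (-0.975245 − (-1.831781))·√390 = 0.856536 · 19.748418 = 16.915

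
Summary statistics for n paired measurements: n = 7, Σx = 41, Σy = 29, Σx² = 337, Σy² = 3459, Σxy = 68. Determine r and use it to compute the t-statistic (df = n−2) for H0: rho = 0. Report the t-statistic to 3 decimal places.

Numerator: nΣxy − (Σx)(Σy) = 7·68 − (41)(29) = -713
Denominator: √[(nΣx²−(Σx)²)(nΣy²−(Σy)²)]
  nΣx²−(Σx)² = 7·337 − 1681 = 678;  nΣy²−(Σy)² = 7·3459 − 841 = 23372
  √(678·23372) = √15846216 = 3980.7306
r = -713 / 3980.7306 = -0.1791
t = r·√(n−2)/√(1−r²) = -0.1791·√5 / √(1−0.032077) = -0.400480 / 0.983831 = -0.407

-0.407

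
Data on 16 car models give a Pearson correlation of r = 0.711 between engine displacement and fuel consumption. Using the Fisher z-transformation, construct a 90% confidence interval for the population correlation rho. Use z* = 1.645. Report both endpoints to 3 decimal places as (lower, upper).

Fisher z: z_r = atanh(r) = ½·ln((1+0.711)/(1−0.711)) = 0.889203
SE(z) = 1/√(n−3) = 1/√13 = 0.277350
90% ⇒ z* = 1.645; margin = 1.645·0.277350 = 0.456241
CI on z-scale: (0.432962, 1.345444)
Back-transform: tanh(0.432962) = 0.407794, tanh(1.345444) = 0.872974

(0.408, 0.873)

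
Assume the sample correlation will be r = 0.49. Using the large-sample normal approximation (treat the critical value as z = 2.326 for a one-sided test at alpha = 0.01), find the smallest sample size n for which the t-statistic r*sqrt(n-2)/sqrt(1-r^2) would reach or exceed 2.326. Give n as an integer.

20

Need r·√(n−2)/√(1−r²) ≥ 2.326
√(n−2) ≥ 2.326·√(1−0.2401) / 0.49 = 2.326·0.871722 / 0.49 = 4.1380
n−2 ≥ 17.1230  ⇒  n ≥ 19.1230
Smallest integer n = 20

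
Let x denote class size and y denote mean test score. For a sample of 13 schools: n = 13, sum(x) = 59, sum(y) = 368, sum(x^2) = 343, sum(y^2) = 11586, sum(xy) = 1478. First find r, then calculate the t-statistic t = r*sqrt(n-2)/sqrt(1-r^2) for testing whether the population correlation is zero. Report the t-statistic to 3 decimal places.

-2.822

S_xy = nΣxy − ΣxΣy = 13·1478 − 59·368 = 19214 − 21712 = -2498
S_xx = nΣx² − (Σx)² = 13·343 − 59² = 4459 − 3481 = 978
S_yy = nΣy² − (Σy)² = 13·11586 − 368² = 150618 − 135424 = 15194
r = S_xy / √(S_xx·S_yy) = -2498 / √(978·15194) = -2498 / √14859732 = -2498 / 3854.8323 = -0.6480
t = r·√(n−2)/√(1−r²) = -0.6480·√11 / √(1−0.419904) = -2.149173 / 0.761640 = -2.822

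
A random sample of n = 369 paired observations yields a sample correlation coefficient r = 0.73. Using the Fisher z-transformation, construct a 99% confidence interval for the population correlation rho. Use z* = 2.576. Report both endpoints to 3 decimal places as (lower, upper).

(0.661, 0.787)

z_r = atanh(0.73) = 0.928727;  SE = 1/√(n−3) = 1/√366 = 0.052271
z-limits: 0.928727 ± 2.576·0.052271 = 0.928727 ± 0.134650 = [0.794077, 1.063377]
ρ-limits: (tanh 0.794077, tanh 1.063377) = (0.661, 0.787)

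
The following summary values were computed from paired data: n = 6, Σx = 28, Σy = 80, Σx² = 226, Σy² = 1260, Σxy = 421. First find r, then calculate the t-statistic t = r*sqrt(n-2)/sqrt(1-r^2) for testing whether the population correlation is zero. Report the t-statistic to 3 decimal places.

0.750

S_xy = nΣxy − ΣxΣy = 6·421 − 28·80 = 2526 − 2240 = 286
S_xx = nΣx² − (Σx)² = 6·226 − 28² = 1356 − 784 = 572
S_yy = nΣy² − (Σy)² = 6·1260 − 80² = 7560 − 6400 = 1160
r = S_xy / √(S_xx·S_yy) = 286 / √(572·1160) = 286 / √663520 = 286 / 814.5674 = 0.3511
t = r·√(n−2)/√(1−r²) = 0.3511·√4 / √(1−0.123271) = 0.702200 / 0.936338 = 0.750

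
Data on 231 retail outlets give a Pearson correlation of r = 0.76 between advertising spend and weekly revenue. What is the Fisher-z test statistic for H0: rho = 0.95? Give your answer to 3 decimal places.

-12.617

Fisher z: atanh(0.76) = 0.996215, atanh(0.95) = 1.831781
z = (z_r − z_0)·√(n−3) = (0.996215 − 1.831781)·√228 = -0.835566 · 15.099669 = -12.617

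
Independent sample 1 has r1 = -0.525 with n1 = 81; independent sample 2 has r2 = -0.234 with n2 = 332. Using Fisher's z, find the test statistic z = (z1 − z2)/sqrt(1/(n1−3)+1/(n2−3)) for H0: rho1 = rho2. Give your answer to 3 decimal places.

Fisher z-transforms: z1 = atanh(-0.525) = -0.583217, z2 = atanh(-0.234) = -0.238417; difference d = -0.344800
Var(d) = 1/78 + 1/329 = 0.0128205 + 0.0030395 = 0.0158600
z = d/√Var(d) = -0.344800 / √0.0158600 = -0.344800 / 0.125936 = -2.738

-2.738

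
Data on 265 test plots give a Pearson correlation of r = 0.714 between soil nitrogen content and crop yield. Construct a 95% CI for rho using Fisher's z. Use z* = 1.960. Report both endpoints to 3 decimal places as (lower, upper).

(0.649, 0.768)

Fisher z: z_r = atanh(r) = ½·ln((1+0.714)/(1−0.714)) = 0.895297
SE(z) = 1/√(n−3) = 1/√262 = 0.061780
95% ⇒ z* = 1.960; margin = 1.960·0.061780 = 0.121089
CI on z-scale: (0.774208, 1.016386)
Back-transform: tanh(0.774208) = 0.649370, tanh(1.016386) = 0.768390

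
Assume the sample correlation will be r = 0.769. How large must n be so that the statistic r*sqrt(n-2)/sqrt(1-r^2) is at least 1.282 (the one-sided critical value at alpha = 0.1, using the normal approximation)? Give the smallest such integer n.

r√(n−2)/√(1−r²) ≥ 1.282  ⇔  n−2 ≥ (1.282)²·(1−r²)/r²
(1−r²)/r² = (1−0.591361)/0.591361 = 0.6910
n ≥ 2 + 1.643524·0.6910 = 2 + 1.1357 = 3.1357
⌈3.1357⌉ = 4

4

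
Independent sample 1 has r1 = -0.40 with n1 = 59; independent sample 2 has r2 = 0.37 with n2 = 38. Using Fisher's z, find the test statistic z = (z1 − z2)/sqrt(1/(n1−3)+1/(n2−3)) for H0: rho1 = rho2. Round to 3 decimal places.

-3.769

Fisher z-transforms: z1 = atanh(-0.40) = -0.423649, z2 = atanh(0.37) = 0.388423; difference d = -0.812072
Var(d) = 1/56 + 1/35 = 0.0178571 + 0.0285714 = 0.0464285
z = d/√Var(d) = -0.812072 / √0.0464285 = -0.812072 / 0.215473 = -3.769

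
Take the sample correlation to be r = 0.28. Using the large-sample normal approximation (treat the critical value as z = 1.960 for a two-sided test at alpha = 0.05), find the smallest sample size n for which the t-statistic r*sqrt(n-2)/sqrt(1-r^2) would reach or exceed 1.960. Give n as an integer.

r√(n−2)/√(1−r²) ≥ 1.960  ⇔  n−2 ≥ (1.960)²·(1−r²)/r²
(1−r²)/r² = (1−0.0784)/0.0784 = 11.7551
n ≥ 2 + 3.8416·11.7551 = 2 + 45.1584 = 47.1584
⌈47.1584⌉ = 48

48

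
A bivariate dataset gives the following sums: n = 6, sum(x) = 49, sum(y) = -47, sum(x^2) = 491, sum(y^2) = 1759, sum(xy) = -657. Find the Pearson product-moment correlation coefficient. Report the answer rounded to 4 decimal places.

S_xy = nΣxy − ΣxΣy = 6·(-657) − 49·(-47) = -3942 − (-2303) = -1639
S_xx = nΣx² − (Σx)² = 6·491 − 49² = 2946 − 2401 = 545
S_yy = nΣy² − (Σy)² = 6·1759 − (-47)² = 10554 − 2209 = 8345
r = S_xy / √(S_xx·S_yy) = -1639 / √(545·8345) = -1639 / √4548025 = -1639 / 2132.6099 = -0.7685

-0.7685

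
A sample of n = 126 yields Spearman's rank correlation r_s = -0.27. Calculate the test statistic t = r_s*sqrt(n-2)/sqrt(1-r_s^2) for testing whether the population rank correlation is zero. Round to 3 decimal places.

1 − r_s² = 1 − 0.0729 = 0.9271;  √(1−r_s²) = 0.962860
√(n−2) = √124 = 11.135529
t = r_s·√(n−2)/√(1−r_s²) = -0.27 · 11.135529 / 0.962860 = -3.123

-3.123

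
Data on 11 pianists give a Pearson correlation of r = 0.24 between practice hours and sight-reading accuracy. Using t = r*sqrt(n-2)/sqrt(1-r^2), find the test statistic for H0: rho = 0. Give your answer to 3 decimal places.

0.742

1 − r² = 1 − 0.0576 = 0.9424;  √(1−r²) = 0.970773
√(n−2) = √9 = 3.000000
t = r·√(n−2)/√(1−r²) = 0.24 · 3.000000 / 0.970773 = 0.742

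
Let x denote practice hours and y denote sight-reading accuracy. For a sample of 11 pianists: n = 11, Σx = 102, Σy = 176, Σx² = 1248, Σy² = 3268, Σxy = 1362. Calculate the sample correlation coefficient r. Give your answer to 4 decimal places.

-0.7306

S_xy = nΣxy − ΣxΣy = 11·1362 − 102·176 = 14982 − 17952 = -2970
S_xx = nΣx² − (Σx)² = 11·1248 − 102² = 13728 − 10404 = 3324
S_yy = nΣy² − (Σy)² = 11·3268 − 176² = 35948 − 30976 = 4972
r = S_xy / √(S_xx·S_yy) = -2970 / √(3324·4972) = -2970 / √16526928 = -2970 / 4065.3325 = -0.7306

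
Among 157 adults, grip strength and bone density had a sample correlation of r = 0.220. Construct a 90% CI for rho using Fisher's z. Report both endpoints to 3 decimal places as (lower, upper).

Fisher z: z_r = atanh(r) = ½·ln((1+0.220)/(1−0.220)) = 0.223656
SE(z) = 1/√(n−3) = 1/√154 = 0.080582
90% ⇒ z* = 1.645; margin = 1.645·0.080582 = 0.132557
CI on z-scale: (0.091099, 0.356213)
Back-transform: tanh(0.091099) = 0.090848, tanh(0.356213) = 0.341874

(0.091, 0.342)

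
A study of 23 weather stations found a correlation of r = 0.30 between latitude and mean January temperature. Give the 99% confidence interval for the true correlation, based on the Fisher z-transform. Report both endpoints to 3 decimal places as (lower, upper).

(-0.260, 0.709)

Fisher z: z_r = atanh(r) = ½·ln((1+0.30)/(1−0.30)) = 0.309520
SE(z) = 1/√(n−3) = 1/√20 = 0.223607
99% ⇒ z* = 2.576; margin = 2.576·0.223607 = 0.576012
CI on z-scale: (-0.266492, 0.885532)
Back-transform: tanh(-0.266492) = -0.260358, tanh(0.885532) = 0.709180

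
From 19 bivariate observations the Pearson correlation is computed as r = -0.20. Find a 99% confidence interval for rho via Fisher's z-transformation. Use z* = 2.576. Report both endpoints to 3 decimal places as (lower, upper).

(-0.689, 0.415)

Fisher z: z_r = atanh(r) = ½·ln((1+(-0.20))/(1−(-0.20))) = -0.202733
SE(z) = 1/√(n−3) = 1/√16 = 0.250000
99% ⇒ z* = 2.576; margin = 2.576·0.250000 = 0.644000
CI on z-scale: (-0.846733, 0.441267)
Back-transform: tanh(-0.846733) = -0.689359, tanh(0.441267) = 0.414694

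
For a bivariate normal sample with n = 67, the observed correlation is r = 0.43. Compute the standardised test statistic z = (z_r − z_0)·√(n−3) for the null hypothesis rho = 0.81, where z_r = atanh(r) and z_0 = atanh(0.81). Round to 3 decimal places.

-5.337

z_r = atanh(0.43) = 0.459897,  z_0 = atanh(0.81) = 1.127029
SE = 1/√(n−3) = 1/√64 = 0.125000
z = (z_r − z_0)/SE = (0.459897 − 1.127029) / 0.125000 = -0.667132 / 0.125000 = -5.337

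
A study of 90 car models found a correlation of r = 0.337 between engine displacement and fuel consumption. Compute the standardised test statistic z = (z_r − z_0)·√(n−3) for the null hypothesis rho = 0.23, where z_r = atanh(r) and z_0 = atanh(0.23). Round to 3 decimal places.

Fisher z: atanh(0.337) = 0.350704, atanh(0.23) = 0.234189
z = (z_r − z_0)·√(n−3) = (0.350704 − 0.234189)·√87 = 0.116515 · 9.327379 = 1.087

1.087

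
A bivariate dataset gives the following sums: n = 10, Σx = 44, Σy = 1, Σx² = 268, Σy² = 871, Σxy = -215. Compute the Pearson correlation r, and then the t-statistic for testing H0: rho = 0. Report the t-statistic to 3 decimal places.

-4.808

S_xy = nΣxy − ΣxΣy = 10·(-215) − 44·1 = -2150 − 44 = -2194
S_xx = nΣx² − (Σx)² = 10·268 − 44² = 2680 − 1936 = 744
S_yy = nΣy² − (Σy)² = 10·871 − 1² = 8710 − 1 = 8709
r = S_xy / √(S_xx·S_yy) = -2194 / √(744·8709) = -2194 / √6479496 = -2194 / 2545.4854 = -0.8619
t = r·√(n−2)/√(1−r²) = -0.8619·√8 / √(1−0.742872) = -2.437821 / 0.507078 = -4.808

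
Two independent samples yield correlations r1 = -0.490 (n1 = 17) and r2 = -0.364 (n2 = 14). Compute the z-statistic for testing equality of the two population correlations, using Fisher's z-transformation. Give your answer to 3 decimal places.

-0.384

Fisher z-transforms: z1 = atanh(-0.490) = -0.536060, z2 = atanh(-0.364) = -0.381489; difference d = -0.154571
Var(d) = 1/14 + 1/11 = 0.0714286 + 0.0909091 = 0.1623377
z = d/√Var(d) = -0.154571 / √0.1623377 = -0.154571 / 0.402912 = -0.384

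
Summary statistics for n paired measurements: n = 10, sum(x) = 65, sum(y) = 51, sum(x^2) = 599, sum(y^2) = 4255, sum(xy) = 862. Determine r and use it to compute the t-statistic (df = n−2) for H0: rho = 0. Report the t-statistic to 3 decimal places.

2.305

Numerator: nΣxy − (Σx)(Σy) = 10·862 − (65)(51) = 5305
Denominator: √[(nΣx²−(Σx)²)(nΣy²−(Σy)²)]
  nΣx²−(Σx)² = 10·599 − 4225 = 1765;  nΣy²−(Σy)² = 10·4255 − 2601 = 39949
  √(1765·39949) = √70509985 = 8397.0224
r = 5305 / 8397.0224 = 0.6318
t = r·√(n−2)/√(1−r²) = 0.6318·√8 / √(1−0.399171) = 1.787000 / 0.775132 = 2.305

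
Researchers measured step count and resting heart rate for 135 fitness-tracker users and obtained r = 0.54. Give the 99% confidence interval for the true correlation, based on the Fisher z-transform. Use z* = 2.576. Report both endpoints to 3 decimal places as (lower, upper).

Fisher z: z_r = atanh(r) = ½·ln((1+0.54)/(1−0.54)) = 0.604156
SE(z) = 1/√(n−3) = 1/√132 = 0.087039
99% ⇒ z* = 2.576; margin = 2.576·0.087039 = 0.224212
CI on z-scale: (0.379944, 0.828368)
Back-transform: tanh(0.379944) = 0.362659, tanh(0.828368) = 0.679599

(0.363, 0.680)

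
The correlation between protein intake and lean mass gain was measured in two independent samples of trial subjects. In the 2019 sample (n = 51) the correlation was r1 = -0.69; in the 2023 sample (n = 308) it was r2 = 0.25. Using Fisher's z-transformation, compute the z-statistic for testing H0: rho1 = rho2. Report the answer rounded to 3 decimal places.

z1 = atanh(-0.69) = -0.847956,  z2 = atanh(0.25) = 0.255413
SE = √(1/(n1−3) + 1/(n2−3)) = √(1/48 + 1/305) = √(0.0208333 + 0.0032787) = √0.0241120 = 0.155280
z = (z1 − z2)/SE = (-0.847956 − 0.255413) / 0.155280 = -1.103369 / 0.155280 = -7.106

-7.106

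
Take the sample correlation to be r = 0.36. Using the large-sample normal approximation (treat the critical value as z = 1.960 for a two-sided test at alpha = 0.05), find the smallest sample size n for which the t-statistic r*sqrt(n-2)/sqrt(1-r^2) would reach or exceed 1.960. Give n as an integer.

28

r√(n−2)/√(1−r²) ≥ 1.960  ⇔  n−2 ≥ (1.960)²·(1−r²)/r²
(1−r²)/r² = (1−0.1296)/0.1296 = 6.7160
n ≥ 2 + 3.8416·6.7160 = 2 + 25.8002 = 27.8002
⌈27.8002⌉ = 28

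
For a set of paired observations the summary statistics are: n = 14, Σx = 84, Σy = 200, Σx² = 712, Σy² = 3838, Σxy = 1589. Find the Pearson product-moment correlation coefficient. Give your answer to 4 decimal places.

0.8612

Numerator: nΣxy − (Σx)(Σy) = 14·1589 − (84)(200) = 5446
Denominator: √[(nΣx²−(Σx)²)(nΣy²−(Σy)²)]
  nΣx²−(Σx)² = 14·712 − 7056 = 2912;  nΣy²−(Σy)² = 14·3838 − 40000 = 13732
  √(2912·13732) = √39987584 = 6323.5737
r = 5446 / 6323.5737 = 0.8612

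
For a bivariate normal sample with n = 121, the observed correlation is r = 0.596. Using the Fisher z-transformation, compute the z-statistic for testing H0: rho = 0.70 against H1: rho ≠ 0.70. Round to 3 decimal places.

z_r = atanh(0.596) = 0.686920,  z_0 = atanh(0.70) = 0.867301
SE = 1/√(n−3) = 1/√118 = 0.092057
z = (z_r − z_0)/SE = (0.686920 − 0.867301) / 0.092057 = -0.180381 / 0.092057 = -1.959

-1.959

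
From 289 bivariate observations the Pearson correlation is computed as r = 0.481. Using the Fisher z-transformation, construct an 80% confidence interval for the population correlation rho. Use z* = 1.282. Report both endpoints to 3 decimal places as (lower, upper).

(0.421, 0.537)

Fisher z: z_r = atanh(r) = ½·ln((1+0.481)/(1−0.481)) = 0.524284
SE(z) = 1/√(n−3) = 1/√286 = 0.059131
80% ⇒ z* = 1.282; margin = 1.282·0.059131 = 0.075806
CI on z-scale: (0.448478, 0.600090)
Back-transform: tanh(0.448478) = 0.420647, tanh(0.600090) = 0.537114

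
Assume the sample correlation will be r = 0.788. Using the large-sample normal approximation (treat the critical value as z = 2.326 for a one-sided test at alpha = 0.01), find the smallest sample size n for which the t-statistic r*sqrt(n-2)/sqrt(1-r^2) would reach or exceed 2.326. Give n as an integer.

6

r√(n−2)/√(1−r²) ≥ 2.326  ⇔  n−2 ≥ (2.326)²·(1−r²)/r²
(1−r²)/r² = (1−0.620944)/0.620944 = 0.6105
n ≥ 2 + 5.410276·0.6105 = 2 + 3.3030 = 5.3030
⌈5.3030⌉ = 6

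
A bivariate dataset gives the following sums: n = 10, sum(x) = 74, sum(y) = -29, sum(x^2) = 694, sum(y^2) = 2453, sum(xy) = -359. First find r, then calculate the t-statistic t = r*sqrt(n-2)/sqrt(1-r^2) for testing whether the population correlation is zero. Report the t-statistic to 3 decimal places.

-0.715

S_xy = nΣxy − ΣxΣy = 10·(-359) − 74·(-29) = -3590 − (-2146) = -1444
S_xx = nΣx² − (Σx)² = 10·694 − 74² = 6940 − 5476 = 1464
S_yy = nΣy² − (Σy)² = 10·2453 − (-29)² = 24530 − 841 = 23689
r = S_xy / √(S_xx·S_yy) = -1444 / √(1464·23689) = -1444 / √34680696 = -1444 / 5889.0318 = -0.2452
t = r·√(n−2)/√(1−r²) = -0.2452·√8 / √(1−0.060123) = -0.693530 / 0.969473 = -0.715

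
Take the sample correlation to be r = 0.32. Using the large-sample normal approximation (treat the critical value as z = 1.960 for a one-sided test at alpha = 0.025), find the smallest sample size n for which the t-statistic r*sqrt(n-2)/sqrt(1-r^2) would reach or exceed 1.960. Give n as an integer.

36

r√(n−2)/√(1−r²) ≥ 1.960  ⇔  n−2 ≥ (1.960)²·(1−r²)/r²
(1−r²)/r² = (1−0.1024)/0.1024 = 8.7656
n ≥ 2 + 3.8416·8.7656 = 2 + 33.6739 = 35.6739
⌈35.6739⌉ = 36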